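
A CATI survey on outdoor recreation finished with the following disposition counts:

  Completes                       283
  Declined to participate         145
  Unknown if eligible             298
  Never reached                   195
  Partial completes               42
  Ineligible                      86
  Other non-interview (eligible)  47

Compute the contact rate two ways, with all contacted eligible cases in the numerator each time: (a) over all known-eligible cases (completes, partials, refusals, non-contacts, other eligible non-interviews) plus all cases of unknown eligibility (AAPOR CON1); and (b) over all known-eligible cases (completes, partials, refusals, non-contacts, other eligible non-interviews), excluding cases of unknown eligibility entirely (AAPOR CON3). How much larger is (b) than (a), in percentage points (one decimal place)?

Top → 283 + 42 + 145 + 47 = 517
Denom → 283 + 42 + 145 + 195 + 47 + 298 = 1010
CON1 = 517 / 1010 = 0.5119
Denom → 283 + 42 + 145 + 195 + 47 = 712
CON3 = 517 / 712 = 0.7261
Difference = 72.61 − 51.19 = 21.42 percentage points

21.4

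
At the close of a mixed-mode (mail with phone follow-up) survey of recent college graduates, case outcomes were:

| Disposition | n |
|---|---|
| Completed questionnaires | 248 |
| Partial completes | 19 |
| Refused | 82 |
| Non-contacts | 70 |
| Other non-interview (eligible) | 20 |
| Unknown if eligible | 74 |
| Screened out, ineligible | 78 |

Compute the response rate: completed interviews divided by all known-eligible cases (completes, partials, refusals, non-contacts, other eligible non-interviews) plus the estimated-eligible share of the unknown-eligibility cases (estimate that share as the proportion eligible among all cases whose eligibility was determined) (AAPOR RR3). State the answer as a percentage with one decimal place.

Top = 248
Known eligible = 248 + 19 + 82 + 70 + 20 = 439
e = 439 / (439 + 78) = 439 / 517 = 0.8491
e × U = 0.8491 × 74 = 62.83
Base = 439 + 62.83 = 501.83
RR3 = 248 / 501.83 = 0.4942

49.4%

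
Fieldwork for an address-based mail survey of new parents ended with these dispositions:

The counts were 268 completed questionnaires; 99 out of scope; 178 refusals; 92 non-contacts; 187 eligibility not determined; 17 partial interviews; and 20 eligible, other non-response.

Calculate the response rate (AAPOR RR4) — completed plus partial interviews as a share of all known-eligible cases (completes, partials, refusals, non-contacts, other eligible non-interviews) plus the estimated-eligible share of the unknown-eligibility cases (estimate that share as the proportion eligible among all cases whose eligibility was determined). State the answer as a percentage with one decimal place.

38.8%

Top → 268 + 17 = 285
Determined eligible → 268 + 17 + 178 + 92 + 20 = 575
e = 575 / (575 + 99) = 575 / 674 = 0.8531
Estimated eligible among unknowns → 0.8531 × 187 = 159.53
Denominator → 575 + 159.53 = 734.53
RR4 = 285 / 734.53 = 0.3880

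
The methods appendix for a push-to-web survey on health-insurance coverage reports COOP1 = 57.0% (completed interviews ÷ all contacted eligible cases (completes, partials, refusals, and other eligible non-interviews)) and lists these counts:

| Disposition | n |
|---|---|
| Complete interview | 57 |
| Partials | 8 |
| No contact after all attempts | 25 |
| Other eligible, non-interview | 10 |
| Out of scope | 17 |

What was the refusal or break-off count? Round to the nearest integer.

25

COOP1 = 57 / D = 0.570
D = 57 / 0.570 = 100.0
Rest of base = 75
refusal or break-off = 100.0 − 75 ≈ 25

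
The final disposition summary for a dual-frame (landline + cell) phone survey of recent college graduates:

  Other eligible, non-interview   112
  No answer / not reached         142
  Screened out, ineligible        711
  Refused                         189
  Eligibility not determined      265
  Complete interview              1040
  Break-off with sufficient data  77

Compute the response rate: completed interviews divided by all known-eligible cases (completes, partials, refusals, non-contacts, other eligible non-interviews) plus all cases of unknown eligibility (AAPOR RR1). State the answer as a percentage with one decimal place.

Top = 1040
Denom = 1040 + 77 + 189 + 142 + 112 + 265 = 1825
RR1 = 1040 / 1825 = 0.5699

57.0%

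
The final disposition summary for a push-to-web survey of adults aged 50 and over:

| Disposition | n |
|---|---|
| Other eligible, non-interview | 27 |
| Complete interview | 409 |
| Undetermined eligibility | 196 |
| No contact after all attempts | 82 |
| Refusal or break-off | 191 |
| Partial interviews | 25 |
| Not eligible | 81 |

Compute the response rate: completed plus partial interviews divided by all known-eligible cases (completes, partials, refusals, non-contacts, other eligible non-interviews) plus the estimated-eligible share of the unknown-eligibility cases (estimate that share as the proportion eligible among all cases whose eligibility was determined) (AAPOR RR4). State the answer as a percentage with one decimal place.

Num = 409 + 25 = 434
Known eligible = 409 + 25 + 191 + 82 + 27 = 734
e = 734 / (734 + 81) = 734 / 815 = 0.9006
e × U = 0.9006 × 196 = 176.52
Base = 734 + 176.52 = 910.52
RR4 = 434 / 910.52 = 0.4767

47.7%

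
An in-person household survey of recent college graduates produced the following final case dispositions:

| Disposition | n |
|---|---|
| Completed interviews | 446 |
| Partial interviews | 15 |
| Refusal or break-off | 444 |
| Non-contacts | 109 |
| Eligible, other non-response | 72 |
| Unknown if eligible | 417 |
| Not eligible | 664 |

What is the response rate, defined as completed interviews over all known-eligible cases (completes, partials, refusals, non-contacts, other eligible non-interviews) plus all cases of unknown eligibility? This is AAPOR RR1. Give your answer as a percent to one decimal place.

29.7%

Num → 446
Denom → 446 + 15 + 444 + 109 + 72 + 417 = 1503
RR1 = 446 / 1503 = 0.2967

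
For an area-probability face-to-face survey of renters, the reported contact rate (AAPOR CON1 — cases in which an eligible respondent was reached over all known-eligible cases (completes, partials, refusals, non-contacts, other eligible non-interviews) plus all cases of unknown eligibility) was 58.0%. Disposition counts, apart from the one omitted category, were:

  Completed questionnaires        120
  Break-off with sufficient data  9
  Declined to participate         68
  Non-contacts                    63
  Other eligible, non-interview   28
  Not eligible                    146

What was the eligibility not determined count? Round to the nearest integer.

100

Top → 120 + 9 + 68 + 28 = 225
CON1 = 225 / D = 0.580
D = 225 / 0.580 = 387.9
Remaining denominator categories sum to 288
eligibility not determined = 387.9 − 288 ≈ 100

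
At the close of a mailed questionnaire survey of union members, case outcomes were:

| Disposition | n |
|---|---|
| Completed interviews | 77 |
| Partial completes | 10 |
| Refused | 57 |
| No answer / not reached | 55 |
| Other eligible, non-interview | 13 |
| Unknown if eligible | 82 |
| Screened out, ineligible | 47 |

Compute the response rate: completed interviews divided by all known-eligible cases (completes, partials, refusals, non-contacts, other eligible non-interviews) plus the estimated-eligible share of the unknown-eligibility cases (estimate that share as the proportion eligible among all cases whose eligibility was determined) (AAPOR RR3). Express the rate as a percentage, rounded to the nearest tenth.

27.6%

Top = 77
Determined eligible = 77 + 10 + 57 + 55 + 13 = 212
e = 212 / (212 + 47) = 212 / 259 = 0.8185
Estimated eligible among unknowns = 0.8185 × 82 = 67.12
Base = 212 + 67.12 = 279.12
RR3 = 77 / 279.12 = 0.2759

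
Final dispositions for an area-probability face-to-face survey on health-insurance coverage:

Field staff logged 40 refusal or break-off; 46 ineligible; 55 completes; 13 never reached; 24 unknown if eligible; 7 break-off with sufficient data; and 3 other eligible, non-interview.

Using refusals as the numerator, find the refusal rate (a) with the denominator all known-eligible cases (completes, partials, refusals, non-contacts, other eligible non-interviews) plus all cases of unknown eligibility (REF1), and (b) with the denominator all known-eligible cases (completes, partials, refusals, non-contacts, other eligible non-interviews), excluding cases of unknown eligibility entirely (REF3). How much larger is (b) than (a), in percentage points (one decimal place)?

Numerator → 40
Denom → 55 + 7 + 40 + 13 + 3 + 24 = 142
REF1 = 40 / 142 = 0.2817
Denom → 55 + 7 + 40 + 13 + 3 = 118
REF3 = 40 / 118 = 0.3390
Difference = 33.90 − 28.17 = 5.73 percentage points

5.7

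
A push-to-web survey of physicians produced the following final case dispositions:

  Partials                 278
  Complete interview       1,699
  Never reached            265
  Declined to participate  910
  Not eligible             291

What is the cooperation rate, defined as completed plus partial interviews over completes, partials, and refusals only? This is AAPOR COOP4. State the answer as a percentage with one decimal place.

Top = 1699 + 278 = 1977
Base = 1699 + 278 + 910 = 2887
COOP4 = 1977 / 2887 = 0.6848

68.5%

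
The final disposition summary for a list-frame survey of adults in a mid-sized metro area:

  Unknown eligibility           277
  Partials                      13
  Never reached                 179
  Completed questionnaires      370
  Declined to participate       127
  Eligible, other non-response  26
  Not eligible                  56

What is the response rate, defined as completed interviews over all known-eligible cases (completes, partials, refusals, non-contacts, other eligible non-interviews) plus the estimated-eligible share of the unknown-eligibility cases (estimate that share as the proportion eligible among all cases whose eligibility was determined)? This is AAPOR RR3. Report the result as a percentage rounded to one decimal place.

Numerator = 370
Eligible (known) = 370 + 13 + 127 + 179 + 26 = 715
e = 715 / (715 + 56) = 715 / 771 = 0.9274
Estimated eligible among unknowns = 0.9274 × 277 = 256.89
Denominator = 715 + 256.89 = 971.89
RR3 = 370 / 971.89 = 0.3807

38.1%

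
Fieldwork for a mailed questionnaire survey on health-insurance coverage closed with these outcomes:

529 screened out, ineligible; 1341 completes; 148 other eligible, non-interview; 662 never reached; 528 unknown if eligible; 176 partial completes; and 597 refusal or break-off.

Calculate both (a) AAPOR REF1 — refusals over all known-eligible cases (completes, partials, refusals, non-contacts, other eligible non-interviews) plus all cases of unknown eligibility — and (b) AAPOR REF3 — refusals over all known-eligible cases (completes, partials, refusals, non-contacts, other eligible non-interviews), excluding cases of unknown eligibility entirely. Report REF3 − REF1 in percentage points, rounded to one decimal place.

Numerator → 597
Denominator → 1341 + 176 + 597 + 662 + 148 + 528 = 3452
REF1 = 597 / 3452 = 0.1729
Denominator → 1341 + 176 + 597 + 662 + 148 = 2924
REF3 = 597 / 2924 = 0.2042
Difference = 20.42 − 17.29 = 3.13 percentage points

3.1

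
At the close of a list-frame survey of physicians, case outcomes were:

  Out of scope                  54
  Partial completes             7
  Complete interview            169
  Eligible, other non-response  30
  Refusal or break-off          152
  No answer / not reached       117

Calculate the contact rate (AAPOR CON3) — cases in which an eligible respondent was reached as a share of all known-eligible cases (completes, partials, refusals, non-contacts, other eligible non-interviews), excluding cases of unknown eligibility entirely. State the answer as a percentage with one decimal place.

Num: 169 + 7 + 152 + 30 = 358
Base: 169 + 7 + 152 + 117 + 30 = 475
CON3 = 358 / 475 = 0.7537

75.4%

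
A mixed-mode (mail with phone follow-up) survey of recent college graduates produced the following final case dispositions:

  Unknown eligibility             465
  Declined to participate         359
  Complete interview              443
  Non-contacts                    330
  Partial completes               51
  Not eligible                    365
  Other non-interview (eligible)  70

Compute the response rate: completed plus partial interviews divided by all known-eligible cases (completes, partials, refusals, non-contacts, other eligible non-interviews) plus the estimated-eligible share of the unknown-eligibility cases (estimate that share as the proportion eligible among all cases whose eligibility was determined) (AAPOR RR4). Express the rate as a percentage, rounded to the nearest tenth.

Top: 443 + 51 = 494
Known eligible: 443 + 51 + 359 + 330 + 70 = 1253
e = 1253 / (1253 + 365) = 1253 / 1618 = 0.7744
Estimated eligible among unknowns: 0.7744 × 465 = 360.10
Base: 1253 + 360.10 = 1613.10
RR4 = 494 / 1613.10 = 0.3062

30.6%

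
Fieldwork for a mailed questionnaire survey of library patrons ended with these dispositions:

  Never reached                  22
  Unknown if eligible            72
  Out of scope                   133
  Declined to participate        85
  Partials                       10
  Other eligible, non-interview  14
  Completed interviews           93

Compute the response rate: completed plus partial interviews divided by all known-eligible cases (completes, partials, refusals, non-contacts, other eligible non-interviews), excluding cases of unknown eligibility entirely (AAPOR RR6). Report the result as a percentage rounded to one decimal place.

46.0%

Top → 93 + 10 = 103
Denominator → 93 + 10 + 85 + 22 + 14 = 224
RR6 = 103 / 224 = 0.4598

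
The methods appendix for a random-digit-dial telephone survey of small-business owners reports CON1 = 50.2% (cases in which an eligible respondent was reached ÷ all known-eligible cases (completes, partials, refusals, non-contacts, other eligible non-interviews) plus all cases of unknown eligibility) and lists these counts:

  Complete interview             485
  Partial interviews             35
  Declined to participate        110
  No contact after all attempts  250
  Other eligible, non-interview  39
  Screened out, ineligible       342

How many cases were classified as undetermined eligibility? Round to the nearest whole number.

414

Num = 485 + 35 + 110 + 39 = 669
CON1 = 669 / D = 0.502
D = 669 / 0.502 = 1332.7
Rest of base = 919
undetermined eligibility = 1332.7 − 919 ≈ 414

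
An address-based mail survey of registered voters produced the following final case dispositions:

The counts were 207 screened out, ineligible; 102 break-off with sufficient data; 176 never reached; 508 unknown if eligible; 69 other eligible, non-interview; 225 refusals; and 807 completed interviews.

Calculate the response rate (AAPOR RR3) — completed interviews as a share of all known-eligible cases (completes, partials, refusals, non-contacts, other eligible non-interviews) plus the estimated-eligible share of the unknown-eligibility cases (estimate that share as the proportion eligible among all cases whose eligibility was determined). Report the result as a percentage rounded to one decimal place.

44.3%

Numerator = 807
Eligible (known) = 807 + 102 + 225 + 176 + 69 = 1379
e = 1379 / (1379 + 207) = 1379 / 1586 = 0.8695
Estimated eligible among unknowns = 0.8695 × 508 = 441.71
Base = 1379 + 441.71 = 1820.71
RR3 = 807 / 1820.71 = 0.4432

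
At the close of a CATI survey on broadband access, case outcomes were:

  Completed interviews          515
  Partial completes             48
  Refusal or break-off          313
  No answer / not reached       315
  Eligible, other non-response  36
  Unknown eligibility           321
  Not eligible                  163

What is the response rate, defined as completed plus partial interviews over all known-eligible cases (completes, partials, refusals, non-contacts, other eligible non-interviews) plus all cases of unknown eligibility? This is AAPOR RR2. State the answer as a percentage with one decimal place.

Top: 515 + 48 = 563
Denominator: 515 + 48 + 313 + 315 + 36 + 321 = 1548
RR2 = 563 / 1548 = 0.3637

36.4%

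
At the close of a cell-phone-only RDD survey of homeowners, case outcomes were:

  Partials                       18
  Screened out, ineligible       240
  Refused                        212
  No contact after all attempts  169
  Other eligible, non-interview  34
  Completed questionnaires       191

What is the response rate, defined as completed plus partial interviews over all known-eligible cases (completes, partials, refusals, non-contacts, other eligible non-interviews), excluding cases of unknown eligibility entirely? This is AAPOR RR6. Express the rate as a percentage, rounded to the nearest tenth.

33.5%

Num: 191 + 18 = 209
Denominator: 191 + 18 + 212 + 169 + 34 = 624
RR6 = 209 / 624 = 0.3349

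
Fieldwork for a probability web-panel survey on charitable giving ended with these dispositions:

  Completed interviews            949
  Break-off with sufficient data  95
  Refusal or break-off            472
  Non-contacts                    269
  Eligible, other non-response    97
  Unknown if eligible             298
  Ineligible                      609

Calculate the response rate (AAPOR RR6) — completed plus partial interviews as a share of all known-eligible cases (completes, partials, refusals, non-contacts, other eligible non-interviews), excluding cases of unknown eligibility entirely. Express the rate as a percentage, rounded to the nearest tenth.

Numerator: 949 + 95 = 1044
Denominator: 949 + 95 + 472 + 269 + 97 = 1882
RR6 = 1044 / 1882 = 0.5547

55.5%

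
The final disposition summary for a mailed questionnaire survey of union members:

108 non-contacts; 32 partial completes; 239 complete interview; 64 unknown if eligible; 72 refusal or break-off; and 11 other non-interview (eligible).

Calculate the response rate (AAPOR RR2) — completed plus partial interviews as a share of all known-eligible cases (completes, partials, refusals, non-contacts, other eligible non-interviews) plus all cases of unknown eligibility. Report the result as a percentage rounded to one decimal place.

Num → 239 + 32 = 271
Denominator → 239 + 32 + 72 + 108 + 11 + 64 = 526
RR2 = 271 / 526 = 0.5152

51.5%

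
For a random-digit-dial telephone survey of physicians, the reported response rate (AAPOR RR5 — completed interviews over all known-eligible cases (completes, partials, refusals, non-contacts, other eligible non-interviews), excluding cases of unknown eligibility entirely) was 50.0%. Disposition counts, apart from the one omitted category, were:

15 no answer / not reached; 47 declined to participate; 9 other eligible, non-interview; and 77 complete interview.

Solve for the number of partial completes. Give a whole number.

RR5 = 77 / D = 0.500
D = 77 / 0.500 = 154.0
Other denominator terms total 148
partial completes = 154.0 − 148 ≈ 6

6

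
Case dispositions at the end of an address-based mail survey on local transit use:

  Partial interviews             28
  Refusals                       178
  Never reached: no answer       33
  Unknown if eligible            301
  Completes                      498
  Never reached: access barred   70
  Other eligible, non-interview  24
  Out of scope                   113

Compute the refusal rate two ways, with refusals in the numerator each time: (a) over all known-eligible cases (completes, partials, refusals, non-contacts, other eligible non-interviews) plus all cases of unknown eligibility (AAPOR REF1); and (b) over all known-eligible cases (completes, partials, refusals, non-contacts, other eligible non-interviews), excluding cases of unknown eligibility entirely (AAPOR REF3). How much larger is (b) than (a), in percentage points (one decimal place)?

Non-contacts = 33 + 70 = 103
Num = 178
Denominator = 498 + 28 + 178 + 103 + 24 + 301 = 1132
REF1 = 178 / 1132 = 0.1572
Denominator = 498 + 28 + 178 + 103 + 24 = 831
REF3 = 178 / 831 = 0.2142
Difference = 21.42 − 15.72 = 5.70 percentage points

5.7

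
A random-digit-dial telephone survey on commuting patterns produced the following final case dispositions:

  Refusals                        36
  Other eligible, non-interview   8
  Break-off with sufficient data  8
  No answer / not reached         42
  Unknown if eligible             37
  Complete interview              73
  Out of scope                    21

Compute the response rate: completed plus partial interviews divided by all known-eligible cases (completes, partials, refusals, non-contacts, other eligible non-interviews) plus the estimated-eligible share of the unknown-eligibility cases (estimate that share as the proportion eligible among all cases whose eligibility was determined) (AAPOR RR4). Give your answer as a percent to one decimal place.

40.5%

Numerator: 73 + 8 = 81
Determined eligible: 73 + 8 + 36 + 42 + 8 = 167
e = 167 / (167 + 21) = 167 / 188 = 0.8883
Estimated eligible among unknowns: 0.8883 × 37 = 32.87
Denom: 167 + 32.87 = 199.87
RR4 = 81 / 199.87 = 0.4053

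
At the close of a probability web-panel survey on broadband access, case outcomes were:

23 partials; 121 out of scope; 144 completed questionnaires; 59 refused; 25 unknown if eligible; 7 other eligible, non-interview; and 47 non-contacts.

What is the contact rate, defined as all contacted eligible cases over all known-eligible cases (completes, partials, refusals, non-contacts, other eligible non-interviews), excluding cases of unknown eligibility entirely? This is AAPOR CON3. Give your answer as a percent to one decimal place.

Num = 144 + 23 + 59 + 7 = 233
Base = 144 + 23 + 59 + 47 + 7 = 280
CON3 = 233 / 280 = 0.8321

83.2%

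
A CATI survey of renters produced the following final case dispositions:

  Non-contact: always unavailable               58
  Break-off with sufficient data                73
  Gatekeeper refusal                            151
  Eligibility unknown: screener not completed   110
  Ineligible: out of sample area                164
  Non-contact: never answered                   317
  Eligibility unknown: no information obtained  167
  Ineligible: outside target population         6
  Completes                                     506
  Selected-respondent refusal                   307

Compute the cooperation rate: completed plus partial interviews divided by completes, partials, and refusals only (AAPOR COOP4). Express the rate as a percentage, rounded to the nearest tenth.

55.8%

Refusals = 151 + 307 = 458
No answer / not reached = 317 + 58 = 375
Unknown if eligible = 110 + 167 = 277
Not eligible = 6 + 164 = 170
Numerator: 506 + 73 = 579
Denominator: 506 + 73 + 458 = 1037
COOP4 = 579 / 1037 = 0.5583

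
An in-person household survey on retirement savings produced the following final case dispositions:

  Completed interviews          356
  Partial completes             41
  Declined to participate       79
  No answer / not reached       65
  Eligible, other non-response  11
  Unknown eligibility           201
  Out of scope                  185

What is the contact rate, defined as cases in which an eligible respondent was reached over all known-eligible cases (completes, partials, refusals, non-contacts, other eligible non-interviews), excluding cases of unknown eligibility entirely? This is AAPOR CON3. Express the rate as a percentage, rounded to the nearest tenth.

88.2%

Top = 356 + 41 + 79 + 11 = 487
Base = 356 + 41 + 79 + 65 + 11 = 552
CON3 = 487 / 552 = 0.8822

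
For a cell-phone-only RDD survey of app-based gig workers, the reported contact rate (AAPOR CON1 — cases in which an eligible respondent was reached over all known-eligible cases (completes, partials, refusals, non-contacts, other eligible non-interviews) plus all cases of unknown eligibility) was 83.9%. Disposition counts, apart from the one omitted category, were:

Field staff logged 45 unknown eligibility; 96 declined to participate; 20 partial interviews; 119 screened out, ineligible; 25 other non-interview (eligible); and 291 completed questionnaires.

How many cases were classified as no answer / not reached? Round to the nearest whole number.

38

Num = 291 + 20 + 96 + 25 = 432
CON1 = 432 / D = 0.839
D = 432 / 0.839 = 514.9
Rest of base = 477
no answer / not reached = 514.9 − 477 ≈ 38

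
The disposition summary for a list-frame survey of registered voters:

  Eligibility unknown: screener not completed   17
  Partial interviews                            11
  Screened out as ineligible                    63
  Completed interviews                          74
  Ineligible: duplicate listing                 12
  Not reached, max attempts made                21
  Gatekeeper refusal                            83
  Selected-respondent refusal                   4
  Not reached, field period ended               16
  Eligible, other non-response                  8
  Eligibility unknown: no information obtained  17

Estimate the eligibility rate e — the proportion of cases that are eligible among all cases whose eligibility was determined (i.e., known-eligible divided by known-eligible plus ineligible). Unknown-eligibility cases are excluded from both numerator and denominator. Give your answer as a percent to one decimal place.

Declined to participate = 83 + 4 = 87
Non-contacts = 16 + 21 = 37
Eligibility not determined = 17 + 17 = 34
Not eligible = 63 + 12 = 75
Known eligible: 74 + 11 + 87 + 37 + 8 = 217
e = 217 / (217 + 75) = 217 / 292 = 0.7432

74.3%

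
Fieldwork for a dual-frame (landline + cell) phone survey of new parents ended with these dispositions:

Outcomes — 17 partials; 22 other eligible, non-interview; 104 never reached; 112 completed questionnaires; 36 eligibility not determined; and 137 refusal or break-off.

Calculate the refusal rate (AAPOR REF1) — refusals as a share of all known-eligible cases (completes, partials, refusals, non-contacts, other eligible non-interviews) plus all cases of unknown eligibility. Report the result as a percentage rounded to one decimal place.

Num = 137
Denominator = 112 + 17 + 137 + 104 + 22 + 36 = 428
REF1 = 137 / 428 = 0.3201

32.0%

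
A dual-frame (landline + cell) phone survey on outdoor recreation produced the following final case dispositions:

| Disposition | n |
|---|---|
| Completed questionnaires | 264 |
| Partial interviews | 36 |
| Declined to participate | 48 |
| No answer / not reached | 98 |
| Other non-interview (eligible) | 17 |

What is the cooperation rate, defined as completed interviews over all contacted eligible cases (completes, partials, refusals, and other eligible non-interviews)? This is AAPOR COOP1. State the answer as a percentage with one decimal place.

Top: 264
Denominator: 264 + 36 + 48 + 17 = 365
COOP1 = 264 / 365 = 0.7233

72.3%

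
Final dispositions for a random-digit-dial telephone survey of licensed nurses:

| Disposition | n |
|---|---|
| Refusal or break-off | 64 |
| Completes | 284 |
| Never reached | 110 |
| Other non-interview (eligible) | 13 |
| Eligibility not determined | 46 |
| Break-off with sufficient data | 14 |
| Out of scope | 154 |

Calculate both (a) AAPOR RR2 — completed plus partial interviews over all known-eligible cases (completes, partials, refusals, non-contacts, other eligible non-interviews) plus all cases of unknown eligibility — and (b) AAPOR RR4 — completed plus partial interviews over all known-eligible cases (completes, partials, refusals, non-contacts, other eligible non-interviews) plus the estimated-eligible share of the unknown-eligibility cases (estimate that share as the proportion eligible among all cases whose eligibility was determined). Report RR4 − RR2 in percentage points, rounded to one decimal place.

Num → 284 + 14 = 298
Denom → 284 + 14 + 64 + 110 + 13 + 46 = 531
RR2 = 298 / 531 = 0.5612
Determined eligible → 284 + 14 + 64 + 110 + 13 = 485
e = 485 / (485 + 154) = 485 / 639 = 0.7590
Eligible share of unknowns → 0.7590 × 46 = 34.91
Denom → 485 + 34.91 = 519.91
RR4 = 298 / 519.91 = 0.5732
Difference = 57.32 − 56.12 = 1.20 percentage points

1.2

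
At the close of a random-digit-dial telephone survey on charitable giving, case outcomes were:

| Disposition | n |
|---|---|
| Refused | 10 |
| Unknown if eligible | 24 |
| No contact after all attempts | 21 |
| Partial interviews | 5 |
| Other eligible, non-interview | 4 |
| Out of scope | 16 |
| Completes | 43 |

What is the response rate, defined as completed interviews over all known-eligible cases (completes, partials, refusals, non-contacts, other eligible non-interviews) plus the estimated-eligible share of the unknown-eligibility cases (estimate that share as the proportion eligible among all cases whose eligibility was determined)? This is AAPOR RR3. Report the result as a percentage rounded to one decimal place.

41.7%

Num → 43
Known eligible → 43 + 5 + 10 + 21 + 4 = 83
e = 83 / (83 + 16) = 83 / 99 = 0.8384
e × U → 0.8384 × 24 = 20.12
Denominator → 83 + 20.12 = 103.12
RR3 = 43 / 103.12 = 0.4170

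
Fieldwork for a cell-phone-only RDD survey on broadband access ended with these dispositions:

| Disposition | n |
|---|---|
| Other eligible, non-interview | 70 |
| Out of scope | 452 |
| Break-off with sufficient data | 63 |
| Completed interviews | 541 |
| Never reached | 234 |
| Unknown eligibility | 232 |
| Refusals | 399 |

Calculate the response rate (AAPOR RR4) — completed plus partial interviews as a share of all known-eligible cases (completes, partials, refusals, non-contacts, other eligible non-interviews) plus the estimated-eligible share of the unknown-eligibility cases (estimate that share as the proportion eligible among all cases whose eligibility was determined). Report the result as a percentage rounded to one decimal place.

Num: 541 + 63 = 604
Determined eligible: 541 + 63 + 399 + 234 + 70 = 1307
e = 1307 / (1307 + 452) = 1307 / 1759 = 0.7430
e × U: 0.7430 × 232 = 172.38
Base: 1307 + 172.38 = 1479.38
RR4 = 604 / 1479.38 = 0.4083

40.8%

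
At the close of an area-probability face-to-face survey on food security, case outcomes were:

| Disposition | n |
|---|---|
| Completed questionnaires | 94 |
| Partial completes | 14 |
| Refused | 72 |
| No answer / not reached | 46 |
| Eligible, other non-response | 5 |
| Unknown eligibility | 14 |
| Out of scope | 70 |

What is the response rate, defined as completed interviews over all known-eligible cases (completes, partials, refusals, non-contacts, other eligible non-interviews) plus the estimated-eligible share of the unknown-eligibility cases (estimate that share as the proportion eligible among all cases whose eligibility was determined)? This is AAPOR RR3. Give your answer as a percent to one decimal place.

Numerator → 94
Eligible (known) → 94 + 14 + 72 + 46 + 5 = 231
e = 231 / (231 + 70) = 231 / 301 = 0.7674
Estimated eligible among unknowns → 0.7674 × 14 = 10.74
Denom → 231 + 10.74 = 241.74
RR3 = 94 / 241.74 = 0.3888

38.9%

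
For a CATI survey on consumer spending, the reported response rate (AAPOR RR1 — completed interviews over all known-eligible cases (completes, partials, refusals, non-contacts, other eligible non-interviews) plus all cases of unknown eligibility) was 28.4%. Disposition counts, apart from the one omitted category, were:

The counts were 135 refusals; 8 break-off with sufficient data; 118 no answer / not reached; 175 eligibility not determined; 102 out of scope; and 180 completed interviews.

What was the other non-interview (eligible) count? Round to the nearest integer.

18

RR1 = 180 / D = 0.284
D = 180 / 0.284 = 633.8
Other denominator terms total 616
other non-interview (eligible) = 633.8 − 616 ≈ 18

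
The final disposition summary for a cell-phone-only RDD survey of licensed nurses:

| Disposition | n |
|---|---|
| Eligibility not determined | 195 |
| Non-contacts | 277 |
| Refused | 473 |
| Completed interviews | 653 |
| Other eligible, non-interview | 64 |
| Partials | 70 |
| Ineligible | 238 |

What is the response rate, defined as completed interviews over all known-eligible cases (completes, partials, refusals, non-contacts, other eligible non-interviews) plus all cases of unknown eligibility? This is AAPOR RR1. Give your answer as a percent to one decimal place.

Num → 653
Denom → 653 + 70 + 473 + 277 + 64 + 195 = 1732
RR1 = 653 / 1732 = 0.3770

37.7%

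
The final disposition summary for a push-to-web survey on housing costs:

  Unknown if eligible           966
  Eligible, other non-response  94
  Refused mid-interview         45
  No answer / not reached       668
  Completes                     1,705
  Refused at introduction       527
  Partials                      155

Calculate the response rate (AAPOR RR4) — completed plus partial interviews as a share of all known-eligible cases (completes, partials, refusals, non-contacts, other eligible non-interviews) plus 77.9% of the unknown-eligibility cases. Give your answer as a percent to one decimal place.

Refusal or break-off = 527 + 45 = 572
Top → 1705 + 155 = 1860
Determined eligible → 1705 + 155 + 572 + 668 + 94 = 3194
e × U → 0.7790 × 966 = 752.51
Denominator → 3194 + 752.51 = 3946.51
RR4 = 1860 / 3946.51 = 0.4713

47.1%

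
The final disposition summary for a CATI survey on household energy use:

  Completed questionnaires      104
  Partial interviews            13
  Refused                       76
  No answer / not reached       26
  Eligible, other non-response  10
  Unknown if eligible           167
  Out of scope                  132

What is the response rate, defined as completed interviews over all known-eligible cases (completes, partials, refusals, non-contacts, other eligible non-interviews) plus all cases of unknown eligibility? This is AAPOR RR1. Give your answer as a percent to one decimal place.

Numerator → 104
Base → 104 + 13 + 76 + 26 + 10 + 167 = 396
RR1 = 104 / 396 = 0.2626

26.3%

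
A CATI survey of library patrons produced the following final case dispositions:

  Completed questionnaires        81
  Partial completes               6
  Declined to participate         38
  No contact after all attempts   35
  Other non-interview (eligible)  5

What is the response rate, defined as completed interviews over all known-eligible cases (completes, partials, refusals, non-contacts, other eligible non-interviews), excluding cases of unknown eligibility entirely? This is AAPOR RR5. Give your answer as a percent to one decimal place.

Top → 81
Base → 81 + 6 + 38 + 35 + 5 = 165
RR5 = 81 / 165 = 0.4909

49.1%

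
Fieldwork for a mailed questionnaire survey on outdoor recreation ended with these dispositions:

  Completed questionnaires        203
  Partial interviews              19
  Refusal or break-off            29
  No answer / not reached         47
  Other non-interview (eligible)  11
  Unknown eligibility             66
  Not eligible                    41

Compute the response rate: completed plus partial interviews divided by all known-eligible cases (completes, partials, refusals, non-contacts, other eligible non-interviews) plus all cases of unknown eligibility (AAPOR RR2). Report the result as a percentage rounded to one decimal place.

Numerator = 203 + 19 = 222
Denom = 203 + 19 + 29 + 47 + 11 + 66 = 375
RR2 = 222 / 375 = 0.5920

59.2%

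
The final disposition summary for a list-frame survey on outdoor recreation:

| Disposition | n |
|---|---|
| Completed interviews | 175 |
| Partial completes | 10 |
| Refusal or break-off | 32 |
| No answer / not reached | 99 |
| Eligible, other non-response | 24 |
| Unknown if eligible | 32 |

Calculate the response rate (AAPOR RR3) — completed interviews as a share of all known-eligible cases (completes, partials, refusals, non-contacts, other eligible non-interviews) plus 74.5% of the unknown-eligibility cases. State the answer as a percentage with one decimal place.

48.1%

Top → 175
Eligible (known) → 175 + 10 + 32 + 99 + 24 = 340
Eligible share of unknowns → 0.7450 × 32 = 23.84
Denom → 340 + 23.84 = 363.84
RR3 = 175 / 363.84 = 0.4810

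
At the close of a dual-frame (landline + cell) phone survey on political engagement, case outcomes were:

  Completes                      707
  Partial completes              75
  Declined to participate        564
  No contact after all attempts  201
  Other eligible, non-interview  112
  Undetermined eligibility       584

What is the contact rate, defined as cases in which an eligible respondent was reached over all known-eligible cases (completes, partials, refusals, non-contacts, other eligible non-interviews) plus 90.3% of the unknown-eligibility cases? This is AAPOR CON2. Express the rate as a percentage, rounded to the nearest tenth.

Numerator = 707 + 75 + 564 + 112 = 1458
Eligible (known) = 707 + 75 + 564 + 201 + 112 = 1659
Eligible share of unknowns = 0.9030 × 584 = 527.35
Denominator = 1659 + 527.35 = 2186.35
CON2 = 1458 / 2186.35 = 0.6669

66.7%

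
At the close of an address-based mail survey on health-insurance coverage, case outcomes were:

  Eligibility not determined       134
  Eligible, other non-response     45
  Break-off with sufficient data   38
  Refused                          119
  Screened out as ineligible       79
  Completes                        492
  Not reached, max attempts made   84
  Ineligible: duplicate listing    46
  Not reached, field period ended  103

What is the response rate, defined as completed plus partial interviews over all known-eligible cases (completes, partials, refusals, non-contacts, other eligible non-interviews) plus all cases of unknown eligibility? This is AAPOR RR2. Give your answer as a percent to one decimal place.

Non-contacts = 103 + 84 = 187
Not eligible = 79 + 46 = 125
Numerator = 492 + 38 = 530
Denominator = 492 + 38 + 119 + 187 + 45 + 134 = 1015
RR2 = 530 / 1015 = 0.5222

52.2%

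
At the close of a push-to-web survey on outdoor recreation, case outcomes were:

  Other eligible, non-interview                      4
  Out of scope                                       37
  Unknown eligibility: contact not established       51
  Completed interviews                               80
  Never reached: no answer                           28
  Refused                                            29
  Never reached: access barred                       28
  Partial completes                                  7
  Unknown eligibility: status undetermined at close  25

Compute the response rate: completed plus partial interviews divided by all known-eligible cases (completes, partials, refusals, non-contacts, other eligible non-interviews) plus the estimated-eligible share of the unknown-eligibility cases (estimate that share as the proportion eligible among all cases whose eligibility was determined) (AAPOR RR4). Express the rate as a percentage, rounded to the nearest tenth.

36.4%

No answer / not reached = 28 + 28 = 56
Undetermined eligibility = 51 + 25 = 76
Num → 80 + 7 = 87
Eligible (known) → 80 + 7 + 29 + 56 + 4 = 176
e = 176 / (176 + 37) = 176 / 213 = 0.8263
Eligible share of unknowns → 0.8263 × 76 = 62.80
Base → 176 + 62.80 = 238.80
RR4 = 87 / 238.80 = 0.3643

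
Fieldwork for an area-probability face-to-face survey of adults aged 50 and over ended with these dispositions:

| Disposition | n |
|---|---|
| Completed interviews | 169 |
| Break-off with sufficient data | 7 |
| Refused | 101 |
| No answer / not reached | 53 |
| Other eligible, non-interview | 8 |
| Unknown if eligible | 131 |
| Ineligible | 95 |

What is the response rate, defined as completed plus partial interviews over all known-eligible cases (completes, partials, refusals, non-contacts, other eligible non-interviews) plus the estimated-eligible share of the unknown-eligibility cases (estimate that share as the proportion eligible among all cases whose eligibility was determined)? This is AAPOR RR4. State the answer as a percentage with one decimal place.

40.0%

Num: 169 + 7 = 176
Determined eligible: 169 + 7 + 101 + 53 + 8 = 338
e = 338 / (338 + 95) = 338 / 433 = 0.7806
Estimated eligible among unknowns: 0.7806 × 131 = 102.26
Denominator: 338 + 102.26 = 440.26
RR4 = 176 / 440.26 = 0.3998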